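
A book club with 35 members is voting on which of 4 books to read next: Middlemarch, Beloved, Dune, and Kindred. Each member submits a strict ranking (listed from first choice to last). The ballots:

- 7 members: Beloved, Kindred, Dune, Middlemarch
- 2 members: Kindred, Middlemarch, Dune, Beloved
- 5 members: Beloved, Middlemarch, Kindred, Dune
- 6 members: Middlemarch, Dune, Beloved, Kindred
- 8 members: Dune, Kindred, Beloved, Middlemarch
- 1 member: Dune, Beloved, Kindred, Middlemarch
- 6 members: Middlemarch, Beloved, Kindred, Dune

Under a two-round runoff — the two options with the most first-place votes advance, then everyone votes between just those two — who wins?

Round 1 first-place votes: Middlemarch 12, Beloved 12, Dune 9, Kindred 2.
Beloved and Middlemarch advance.
Runoff: Beloved is preferred to Middlemarch by 21 voters; Middlemarch by 14.
Beloved wins the runoff.

Beloved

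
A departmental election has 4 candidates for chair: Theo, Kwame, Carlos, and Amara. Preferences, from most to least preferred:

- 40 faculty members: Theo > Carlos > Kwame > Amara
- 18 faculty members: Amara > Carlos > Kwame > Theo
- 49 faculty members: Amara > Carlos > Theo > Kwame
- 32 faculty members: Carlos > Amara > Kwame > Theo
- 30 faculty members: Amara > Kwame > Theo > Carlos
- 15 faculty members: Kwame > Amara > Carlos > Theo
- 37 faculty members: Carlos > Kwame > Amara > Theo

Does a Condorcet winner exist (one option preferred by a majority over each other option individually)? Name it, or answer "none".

Amara

Amara vs Theo: 181–40 for Amara.
Amara vs Kwame: 129–92 for Amara.
Amara vs Carlos: 112–109 for Amara.
Amara beats every other option head-to-head.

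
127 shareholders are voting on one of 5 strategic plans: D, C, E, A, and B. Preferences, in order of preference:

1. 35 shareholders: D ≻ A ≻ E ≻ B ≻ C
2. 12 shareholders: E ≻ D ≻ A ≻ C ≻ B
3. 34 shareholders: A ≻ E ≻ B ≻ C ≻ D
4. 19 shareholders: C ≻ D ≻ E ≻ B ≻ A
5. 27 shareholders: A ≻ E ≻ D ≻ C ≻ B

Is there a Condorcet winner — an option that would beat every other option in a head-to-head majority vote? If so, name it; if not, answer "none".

none

Checking pairwise contests:
E beats D 73–54.
D beats C 74–53.
A beats E 96–31.
D beats A 66–61.
D beats B 93–34.
Every option loses at least one head-to-head, so there is no Condorcet winner.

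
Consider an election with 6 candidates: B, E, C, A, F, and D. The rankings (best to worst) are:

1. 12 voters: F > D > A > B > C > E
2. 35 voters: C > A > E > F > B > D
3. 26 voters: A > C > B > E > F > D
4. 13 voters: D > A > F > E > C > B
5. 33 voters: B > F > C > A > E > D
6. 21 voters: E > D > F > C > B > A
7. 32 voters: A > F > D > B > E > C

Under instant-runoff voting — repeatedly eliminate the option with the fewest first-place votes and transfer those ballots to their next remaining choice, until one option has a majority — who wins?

Round 1: B 33, E 21, C 35, A 58, F 12, D 13. Eliminate F.
Round 2: B 33, E 21, C 35, A 58, D 25. Eliminate E.
Round 3: B 33, C 35, A 58, D 46. Eliminate B.
Round 4: C 68, A 58, D 46. Eliminate D.
Round 5: C 89, A 83. C has a majority.

C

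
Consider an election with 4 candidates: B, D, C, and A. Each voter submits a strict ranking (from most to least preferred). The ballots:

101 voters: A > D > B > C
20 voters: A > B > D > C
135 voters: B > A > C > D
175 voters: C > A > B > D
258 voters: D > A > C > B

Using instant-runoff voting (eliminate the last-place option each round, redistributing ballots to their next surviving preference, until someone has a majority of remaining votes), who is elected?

D

Round 1: B 135, D 258, C 175, A 121. Eliminate A.
Round 2: B 155, D 359, C 175. D has a majority.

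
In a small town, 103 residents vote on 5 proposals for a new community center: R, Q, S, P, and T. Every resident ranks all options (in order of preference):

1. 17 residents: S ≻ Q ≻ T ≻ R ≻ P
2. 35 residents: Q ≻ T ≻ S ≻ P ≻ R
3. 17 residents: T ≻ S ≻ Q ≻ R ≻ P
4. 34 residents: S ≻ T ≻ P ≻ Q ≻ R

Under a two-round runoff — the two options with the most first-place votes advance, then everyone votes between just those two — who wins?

Round 1 first-place votes: R 0, Q 35, S 51, P 0, T 17.
S and Q advance.
Runoff: S is preferred to Q by 68 voters; Q by 35.
S wins the runoff.

S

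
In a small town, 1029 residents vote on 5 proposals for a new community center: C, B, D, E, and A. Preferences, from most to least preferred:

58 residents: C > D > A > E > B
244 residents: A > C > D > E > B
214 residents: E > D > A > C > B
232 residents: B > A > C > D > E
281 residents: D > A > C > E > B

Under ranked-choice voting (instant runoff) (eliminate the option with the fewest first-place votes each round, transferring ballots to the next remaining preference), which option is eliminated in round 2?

E

Round 1: C 58, B 232, D 281, E 214, A 244. Eliminate C.
Round 2: B 232, D 339, E 214, A 244. Eliminate E.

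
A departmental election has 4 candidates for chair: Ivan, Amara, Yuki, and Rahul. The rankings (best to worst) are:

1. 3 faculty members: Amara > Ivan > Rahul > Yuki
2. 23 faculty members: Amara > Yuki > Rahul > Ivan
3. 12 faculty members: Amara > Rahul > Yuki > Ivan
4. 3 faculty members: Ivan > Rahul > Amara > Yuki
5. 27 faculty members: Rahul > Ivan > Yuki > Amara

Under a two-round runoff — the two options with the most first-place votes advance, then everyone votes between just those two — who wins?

Round 1 first-place votes: Ivan 3, Amara 38, Yuki 0, Rahul 27.
Amara and Rahul advance.
Runoff: Amara is preferred to Rahul by 38 voters; Rahul by 30.
Amara wins the runoff.

Amara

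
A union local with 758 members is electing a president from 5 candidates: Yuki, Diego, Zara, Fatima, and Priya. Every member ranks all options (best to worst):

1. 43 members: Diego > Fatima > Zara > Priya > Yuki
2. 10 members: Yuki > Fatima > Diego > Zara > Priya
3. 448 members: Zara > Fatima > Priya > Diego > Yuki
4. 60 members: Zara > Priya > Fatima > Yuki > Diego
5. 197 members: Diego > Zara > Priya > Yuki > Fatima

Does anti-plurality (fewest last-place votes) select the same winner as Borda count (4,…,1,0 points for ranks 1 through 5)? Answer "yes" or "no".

yes

Anti-plurality — last-place votes: Yuki 491, Diego 60, Zara 0, Fatima 197, Priya 10. Winner: Zara.
Borda — scores: Yuki 297, Diego 1428, Zara 2719, Fatima 1623, Priya 1513. Winner: Zara.
The two methods agree.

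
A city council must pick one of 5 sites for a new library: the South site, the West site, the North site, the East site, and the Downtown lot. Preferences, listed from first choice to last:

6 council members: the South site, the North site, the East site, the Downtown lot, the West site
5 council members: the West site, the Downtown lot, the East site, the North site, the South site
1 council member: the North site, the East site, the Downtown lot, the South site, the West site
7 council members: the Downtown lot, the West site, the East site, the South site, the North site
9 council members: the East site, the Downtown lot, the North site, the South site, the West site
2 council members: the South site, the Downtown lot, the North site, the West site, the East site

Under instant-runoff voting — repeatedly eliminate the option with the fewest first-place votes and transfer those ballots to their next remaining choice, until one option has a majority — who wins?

the East site

Round 1: the South site 8, the West site 5, the North site 1, the East site 9, the Downtown lot 7. Eliminate the North site.
Round 2: the South site 8, the West site 5, the East site 10, the Downtown lot 7. Eliminate the West site.
Round 3: the South site 8, the East site 10, the Downtown lot 12. Eliminate the South site.
Round 4: the East site 16, the Downtown lot 14. The East site has a majority.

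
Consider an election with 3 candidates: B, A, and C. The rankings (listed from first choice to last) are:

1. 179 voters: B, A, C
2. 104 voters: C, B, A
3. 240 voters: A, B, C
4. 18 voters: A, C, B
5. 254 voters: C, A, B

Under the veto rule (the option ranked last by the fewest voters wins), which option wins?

A

Last-place votes: B 272, A 104, C 419.
A is ranked last by the fewest voters, so A wins.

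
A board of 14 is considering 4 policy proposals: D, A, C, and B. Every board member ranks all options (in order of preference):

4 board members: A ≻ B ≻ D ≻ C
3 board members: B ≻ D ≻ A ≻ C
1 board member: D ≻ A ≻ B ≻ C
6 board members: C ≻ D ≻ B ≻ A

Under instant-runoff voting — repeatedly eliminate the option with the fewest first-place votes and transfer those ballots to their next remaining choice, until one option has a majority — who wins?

Round 1: D 1, A 4, C 6, B 3. Eliminate D.
Round 2: A 5, C 6, B 3. Eliminate B.
Round 3: A 8, C 6. A has a majority.

A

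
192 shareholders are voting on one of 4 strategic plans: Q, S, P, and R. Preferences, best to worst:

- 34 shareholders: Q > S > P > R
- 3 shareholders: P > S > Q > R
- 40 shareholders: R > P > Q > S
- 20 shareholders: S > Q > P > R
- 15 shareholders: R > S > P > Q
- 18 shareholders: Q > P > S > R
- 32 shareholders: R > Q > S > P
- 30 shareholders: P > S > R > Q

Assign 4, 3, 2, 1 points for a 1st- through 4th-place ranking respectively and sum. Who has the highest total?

Q: 34·4 + 3·2 + 40·2 + 20·3 + 15·1 + 18·4 + 32·3 + 30·1 = 495
S: 34·3 + 3·3 + 40·1 + 20·4 + 15·3 + 18·2 + 32·2 + 30·3 = 466
P: 34·2 + 3·4 + 40·3 + 20·2 + 15·2 + 18·3 + 32·1 + 30·4 = 476
R: 34·1 + 3·1 + 40·4 + 20·1 + 15·4 + 18·1 + 32·4 + 30·2 = 483
Q has the highest Borda score (495).

Q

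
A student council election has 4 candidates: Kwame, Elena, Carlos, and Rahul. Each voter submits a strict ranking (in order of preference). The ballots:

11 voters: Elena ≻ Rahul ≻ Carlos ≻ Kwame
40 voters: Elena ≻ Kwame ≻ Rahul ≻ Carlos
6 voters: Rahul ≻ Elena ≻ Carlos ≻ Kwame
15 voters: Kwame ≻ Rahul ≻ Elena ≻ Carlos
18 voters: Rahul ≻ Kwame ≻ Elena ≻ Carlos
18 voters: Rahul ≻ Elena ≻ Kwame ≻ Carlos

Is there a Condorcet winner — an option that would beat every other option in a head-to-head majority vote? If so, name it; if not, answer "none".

Checking pairwise contests:
Elena beats Kwame 75–33.
Rahul beats Elena 57–51.
Kwame beats Carlos 91–17.
Kwame beats Rahul 55–53.
Every option loses at least one head-to-head, so there is no Condorcet winner.

none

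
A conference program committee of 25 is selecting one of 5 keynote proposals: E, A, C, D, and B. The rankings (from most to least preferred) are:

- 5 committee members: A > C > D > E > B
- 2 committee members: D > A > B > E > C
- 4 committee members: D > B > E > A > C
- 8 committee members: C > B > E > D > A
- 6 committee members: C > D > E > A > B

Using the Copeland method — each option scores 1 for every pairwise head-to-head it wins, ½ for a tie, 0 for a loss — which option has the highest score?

E: beats A; loses to C, D, and B → score 1.
A: beats B; loses to E, C, and D → score 1.
C: beats E, A, D, and B → score 4.
D: beats E, A, and B; loses to C → score 3.
B: beats E; loses to A, C, and D → score 1.
C has the best pairwise record.

C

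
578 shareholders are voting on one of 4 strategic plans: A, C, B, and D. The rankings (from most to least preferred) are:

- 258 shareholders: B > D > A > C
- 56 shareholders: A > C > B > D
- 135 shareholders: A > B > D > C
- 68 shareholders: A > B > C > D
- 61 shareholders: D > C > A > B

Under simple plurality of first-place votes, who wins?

First-place votes: A 259, C 0, B 258, D 61.
A has the most first-place votes.

A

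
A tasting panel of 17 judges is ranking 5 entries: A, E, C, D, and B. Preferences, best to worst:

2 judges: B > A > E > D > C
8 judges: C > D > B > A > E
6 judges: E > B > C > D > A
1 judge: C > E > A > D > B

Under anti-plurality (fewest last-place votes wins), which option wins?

Last-place votes: A 6, E 8, C 2, D 0, B 1.
D is ranked last by the fewest voters, so D wins.

D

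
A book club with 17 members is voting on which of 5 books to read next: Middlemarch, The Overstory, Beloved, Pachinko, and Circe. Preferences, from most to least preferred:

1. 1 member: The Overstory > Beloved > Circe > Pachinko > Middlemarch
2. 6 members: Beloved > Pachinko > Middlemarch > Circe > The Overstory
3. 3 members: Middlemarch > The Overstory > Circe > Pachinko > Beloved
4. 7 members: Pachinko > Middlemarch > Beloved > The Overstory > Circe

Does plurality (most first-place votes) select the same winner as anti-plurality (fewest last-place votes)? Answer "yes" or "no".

Plurality — first-place votes: Middlemarch 3, The Overstory 1, Beloved 6, Pachinko 7, Circe 0. Winner: Pachinko.
Anti-plurality — last-place votes: Middlemarch 1, The Overstory 6, Beloved 3, Pachinko 0, Circe 7. Winner: Pachinko.
The two methods agree.

yes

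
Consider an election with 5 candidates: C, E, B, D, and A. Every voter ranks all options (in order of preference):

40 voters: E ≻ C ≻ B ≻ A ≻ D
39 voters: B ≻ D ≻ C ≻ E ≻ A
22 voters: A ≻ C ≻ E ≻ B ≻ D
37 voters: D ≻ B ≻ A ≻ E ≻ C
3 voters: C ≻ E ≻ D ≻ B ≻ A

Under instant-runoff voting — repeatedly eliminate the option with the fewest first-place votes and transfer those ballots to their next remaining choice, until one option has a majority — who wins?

Round 1: C 3, E 40, B 39, D 37, A 22. Eliminate C.
Round 2: E 43, B 39, D 37, A 22. Eliminate A.
Round 3: E 65, B 39, D 37. Eliminate D.
Round 4: E 65, B 76. B has a majority.

B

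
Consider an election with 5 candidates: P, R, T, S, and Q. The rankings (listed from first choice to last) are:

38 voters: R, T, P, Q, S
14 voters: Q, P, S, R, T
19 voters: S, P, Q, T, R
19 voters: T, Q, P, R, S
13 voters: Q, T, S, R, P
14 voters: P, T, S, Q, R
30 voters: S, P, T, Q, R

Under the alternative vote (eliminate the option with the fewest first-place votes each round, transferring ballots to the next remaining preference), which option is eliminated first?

P

Round 1: P 14, R 38, T 19, S 49, Q 27. Eliminate P.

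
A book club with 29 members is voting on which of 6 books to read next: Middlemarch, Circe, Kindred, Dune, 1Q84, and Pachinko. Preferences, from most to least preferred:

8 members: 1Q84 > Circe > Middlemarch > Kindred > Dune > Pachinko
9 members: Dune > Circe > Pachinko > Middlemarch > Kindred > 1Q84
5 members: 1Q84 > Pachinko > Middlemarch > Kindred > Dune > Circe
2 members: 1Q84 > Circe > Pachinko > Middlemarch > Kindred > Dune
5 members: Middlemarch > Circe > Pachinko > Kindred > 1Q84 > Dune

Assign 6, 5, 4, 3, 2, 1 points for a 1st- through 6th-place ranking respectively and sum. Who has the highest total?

Middlemarch: 8·4 + 9·3 + 5·4 + 2·3 + 5·6 = 115
Circe: 8·5 + 9·5 + 5·1 + 2·5 + 5·5 = 125
Kindred: 8·3 + 9·2 + 5·3 + 2·2 + 5·3 = 76
Dune: 8·2 + 9·6 + 5·2 + 2·1 + 5·1 = 87
1Q84: 8·6 + 9·1 + 5·6 + 2·6 + 5·2 = 109
Pachinko: 8·1 + 9·4 + 5·5 + 2·4 + 5·4 = 97
Circe has the highest Borda score (125).

Circe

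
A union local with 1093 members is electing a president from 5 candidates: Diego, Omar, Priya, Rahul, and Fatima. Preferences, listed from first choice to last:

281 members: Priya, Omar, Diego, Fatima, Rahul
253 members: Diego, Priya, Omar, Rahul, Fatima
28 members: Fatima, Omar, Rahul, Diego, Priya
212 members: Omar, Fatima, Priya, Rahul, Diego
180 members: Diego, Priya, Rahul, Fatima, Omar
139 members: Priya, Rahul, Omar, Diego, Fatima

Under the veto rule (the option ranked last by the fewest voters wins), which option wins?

Last-place votes: Diego 212, Omar 180, Priya 28, Rahul 281, Fatima 392.
Priya is ranked last by the fewest voters, so Priya wins.

Priya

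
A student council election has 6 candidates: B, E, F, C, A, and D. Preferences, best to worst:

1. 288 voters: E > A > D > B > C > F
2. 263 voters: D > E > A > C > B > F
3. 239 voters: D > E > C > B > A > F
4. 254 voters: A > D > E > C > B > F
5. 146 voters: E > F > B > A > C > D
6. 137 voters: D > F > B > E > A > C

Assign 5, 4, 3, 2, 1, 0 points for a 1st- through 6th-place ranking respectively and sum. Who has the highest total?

B: 288·2 + 263·1 + 239·2 + 254·1 + 146·3 + 137·3 = 2420
E: 288·5 + 263·4 + 239·4 + 254·3 + 146·5 + 137·2 = 5214
F: 288·0 + 263·0 + 239·0 + 254·0 + 146·4 + 137·4 = 1132
C: 288·1 + 263·2 + 239·3 + 254·2 + 146·1 + 137·0 = 2185
A: 288·4 + 263·3 + 239·1 + 254·5 + 146·2 + 137·1 = 3879
D: 288·3 + 263·5 + 239·5 + 254·4 + 146·0 + 137·5 = 5075
E has the highest Borda score (5214).

E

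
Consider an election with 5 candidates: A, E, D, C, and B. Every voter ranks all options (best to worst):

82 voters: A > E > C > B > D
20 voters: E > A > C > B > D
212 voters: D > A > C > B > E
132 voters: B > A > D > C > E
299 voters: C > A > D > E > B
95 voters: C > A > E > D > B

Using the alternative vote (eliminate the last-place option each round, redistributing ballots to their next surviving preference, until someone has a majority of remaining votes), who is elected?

C

Round 1: A 82, E 20, D 212, C 394, B 132. Eliminate E.
Round 2: A 102, D 212, C 394, B 132. Eliminate A.
Round 3: D 212, C 496, B 132. C has a majority.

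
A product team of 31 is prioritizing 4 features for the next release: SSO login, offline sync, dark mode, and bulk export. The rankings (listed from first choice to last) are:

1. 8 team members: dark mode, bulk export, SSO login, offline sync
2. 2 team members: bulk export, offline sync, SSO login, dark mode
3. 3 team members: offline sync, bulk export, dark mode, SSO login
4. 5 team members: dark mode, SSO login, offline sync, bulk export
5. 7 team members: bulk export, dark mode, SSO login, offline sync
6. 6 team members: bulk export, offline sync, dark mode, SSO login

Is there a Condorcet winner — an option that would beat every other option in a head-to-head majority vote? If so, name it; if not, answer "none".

bulk export

bulk export vs SSO login: 26–5 for bulk export.
bulk export vs offline sync: 23–8 for bulk export.
bulk export vs dark mode: 18–13 for bulk export.
bulk export beats every other option head-to-head.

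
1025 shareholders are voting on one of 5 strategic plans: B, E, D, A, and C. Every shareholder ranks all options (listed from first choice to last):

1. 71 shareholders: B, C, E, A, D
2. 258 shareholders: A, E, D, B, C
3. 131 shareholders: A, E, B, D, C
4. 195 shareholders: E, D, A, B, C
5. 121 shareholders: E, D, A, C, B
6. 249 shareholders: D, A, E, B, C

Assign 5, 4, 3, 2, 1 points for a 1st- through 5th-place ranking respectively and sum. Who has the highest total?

B: 71·5 + 258·2 + 131·3 + 195·2 + 121·1 + 249·2 = 2273
E: 71·3 + 258·4 + 131·4 + 195·5 + 121·5 + 249·3 = 4096
D: 71·1 + 258·3 + 131·2 + 195·4 + 121·4 + 249·5 = 3616
A: 71·2 + 258·5 + 131·5 + 195·3 + 121·3 + 249·4 = 4031
C: 71·4 + 258·1 + 131·1 + 195·1 + 121·2 + 249·1 = 1359
E has the highest Borda score (4096).

E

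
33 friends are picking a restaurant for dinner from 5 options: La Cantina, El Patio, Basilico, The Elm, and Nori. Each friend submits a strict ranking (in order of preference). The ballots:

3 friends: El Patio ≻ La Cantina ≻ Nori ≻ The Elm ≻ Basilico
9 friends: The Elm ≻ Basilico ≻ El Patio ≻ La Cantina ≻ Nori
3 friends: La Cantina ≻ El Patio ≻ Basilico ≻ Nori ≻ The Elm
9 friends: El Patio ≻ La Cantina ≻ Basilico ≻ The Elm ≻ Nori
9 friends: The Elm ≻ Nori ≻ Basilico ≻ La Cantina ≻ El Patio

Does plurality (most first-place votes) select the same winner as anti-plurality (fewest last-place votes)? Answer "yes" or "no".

Plurality — first-place votes: La Cantina 3, El Patio 12, Basilico 0, The Elm 18, Nori 0. Winner: The Elm.
Anti-plurality — last-place votes: La Cantina 0, El Patio 9, Basilico 3, The Elm 3, Nori 18. Winner: La Cantina.
The two methods disagree.

no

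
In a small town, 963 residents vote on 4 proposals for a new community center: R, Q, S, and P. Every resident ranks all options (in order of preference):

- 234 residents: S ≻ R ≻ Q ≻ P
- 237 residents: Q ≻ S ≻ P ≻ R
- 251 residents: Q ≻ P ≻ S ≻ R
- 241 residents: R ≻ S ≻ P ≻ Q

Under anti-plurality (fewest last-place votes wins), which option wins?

Last-place votes: R 488, Q 241, S 0, P 234.
S is ranked last by the fewest voters, so S wins.

S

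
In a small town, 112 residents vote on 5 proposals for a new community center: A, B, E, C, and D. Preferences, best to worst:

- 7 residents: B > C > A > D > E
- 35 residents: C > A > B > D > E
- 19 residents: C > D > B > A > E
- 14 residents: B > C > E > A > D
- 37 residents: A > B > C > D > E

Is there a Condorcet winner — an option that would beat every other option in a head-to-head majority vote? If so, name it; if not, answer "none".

Checking pairwise contests:
C beats A 75–37.
A beats B 72–40.
A beats E 98–14.
B beats C 58–54.
A beats D 93–19.
Every option loses at least one head-to-head, so there is no Condorcet winner.

none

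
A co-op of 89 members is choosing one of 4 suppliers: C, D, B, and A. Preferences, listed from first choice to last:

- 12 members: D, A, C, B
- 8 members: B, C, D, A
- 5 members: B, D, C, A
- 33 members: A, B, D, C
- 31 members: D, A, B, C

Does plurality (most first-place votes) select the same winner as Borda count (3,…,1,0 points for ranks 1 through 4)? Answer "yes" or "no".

no

Plurality — first-place votes: C 0, D 43, B 13, A 33. Winner: D.
Borda — scores: C 33, D 180, B 136, A 185. Winner: A.
The two methods disagree.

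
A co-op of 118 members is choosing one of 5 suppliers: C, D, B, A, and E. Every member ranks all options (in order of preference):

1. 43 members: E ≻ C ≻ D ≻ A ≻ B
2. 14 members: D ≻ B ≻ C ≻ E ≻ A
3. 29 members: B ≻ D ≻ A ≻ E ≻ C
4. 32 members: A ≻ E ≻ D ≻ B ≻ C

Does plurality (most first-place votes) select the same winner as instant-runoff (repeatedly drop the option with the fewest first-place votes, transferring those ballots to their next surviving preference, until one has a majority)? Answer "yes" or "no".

Plurality — first-place votes: C 0, D 14, B 29, A 32, E 43. Winner: E.
Instant-runoff — R1 C 0, D 14, B 29, A 32, E 43 (C out); R2 D 14, B 29, A 32, E 43 (D out); R3 B 43, A 32, E 43 (A out); R4 B 43, E 75 (E winner). Winner: E.
The two methods agree.

yes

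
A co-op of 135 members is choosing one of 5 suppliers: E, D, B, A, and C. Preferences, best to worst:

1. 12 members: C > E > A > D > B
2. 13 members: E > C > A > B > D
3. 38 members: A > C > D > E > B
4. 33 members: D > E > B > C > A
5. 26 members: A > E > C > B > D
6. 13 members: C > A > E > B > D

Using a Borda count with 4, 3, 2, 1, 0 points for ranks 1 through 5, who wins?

E: 12·3 + 13·4 + 38·1 + 33·3 + 26·3 + 13·2 = 329
D: 12·1 + 13·0 + 38·2 + 33·4 + 26·0 + 13·0 = 220
B: 12·0 + 13·1 + 38·0 + 33·2 + 26·1 + 13·1 = 118
A: 12·2 + 13·2 + 38·4 + 33·0 + 26·4 + 13·3 = 345
C: 12·4 + 13·3 + 38·3 + 33·1 + 26·2 + 13·4 = 338
A has the highest Borda score (345).

A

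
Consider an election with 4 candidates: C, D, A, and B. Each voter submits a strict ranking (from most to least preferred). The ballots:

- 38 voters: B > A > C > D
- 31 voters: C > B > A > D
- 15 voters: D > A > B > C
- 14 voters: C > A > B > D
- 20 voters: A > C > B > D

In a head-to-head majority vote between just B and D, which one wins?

B

Voters preferring B to D: 103; preferring D to B: 15.
B wins the head-to-head.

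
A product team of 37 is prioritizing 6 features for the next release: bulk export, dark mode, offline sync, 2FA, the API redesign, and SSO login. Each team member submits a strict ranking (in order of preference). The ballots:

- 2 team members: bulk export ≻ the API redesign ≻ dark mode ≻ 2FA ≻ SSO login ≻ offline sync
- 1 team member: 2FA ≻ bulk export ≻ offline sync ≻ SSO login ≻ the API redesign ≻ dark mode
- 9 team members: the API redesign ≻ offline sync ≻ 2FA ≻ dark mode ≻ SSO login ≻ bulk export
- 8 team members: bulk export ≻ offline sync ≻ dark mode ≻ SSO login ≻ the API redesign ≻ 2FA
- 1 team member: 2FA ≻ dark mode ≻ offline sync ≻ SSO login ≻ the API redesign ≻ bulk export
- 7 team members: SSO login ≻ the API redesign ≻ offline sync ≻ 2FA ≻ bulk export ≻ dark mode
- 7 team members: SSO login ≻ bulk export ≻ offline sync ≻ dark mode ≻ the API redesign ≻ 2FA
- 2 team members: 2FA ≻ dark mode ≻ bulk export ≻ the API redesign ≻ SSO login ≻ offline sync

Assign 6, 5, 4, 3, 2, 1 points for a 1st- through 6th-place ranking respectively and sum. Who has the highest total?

offline sync

bulk export: 2·6 + 1·5 + 9·1 + 8·6 + 1·1 + 7·2 + 7·5 + 2·4 = 132
dark mode: 2·4 + 1·1 + 9·3 + 8·4 + 1·5 + 7·1 + 7·3 + 2·5 = 111
offline sync: 2·1 + 1·4 + 9·5 + 8·5 + 1·4 + 7·4 + 7·4 + 2·1 = 153
2FA: 2·3 + 1·6 + 9·4 + 8·1 + 1·6 + 7·3 + 7·1 + 2·6 = 102
the API redesign: 2·5 + 1·2 + 9·6 + 8·2 + 1·2 + 7·5 + 7·2 + 2·3 = 139
SSO login: 2·2 + 1·3 + 9·2 + 8·3 + 1·3 + 7·6 + 7·6 + 2·2 = 140
offline sync has the highest Borda score (153).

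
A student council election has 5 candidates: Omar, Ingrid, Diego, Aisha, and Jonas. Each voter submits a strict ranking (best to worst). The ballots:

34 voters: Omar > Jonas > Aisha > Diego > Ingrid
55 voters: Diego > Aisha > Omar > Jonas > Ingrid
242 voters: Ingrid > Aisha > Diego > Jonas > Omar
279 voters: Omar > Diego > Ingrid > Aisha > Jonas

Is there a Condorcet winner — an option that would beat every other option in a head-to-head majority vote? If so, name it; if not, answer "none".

Omar

Omar vs Ingrid: 368–242 for Omar.
Omar vs Diego: 313–297 for Omar.
Omar vs Aisha: 313–297 for Omar.
Omar vs Jonas: 368–242 for Omar.
Omar beats every other option head-to-head.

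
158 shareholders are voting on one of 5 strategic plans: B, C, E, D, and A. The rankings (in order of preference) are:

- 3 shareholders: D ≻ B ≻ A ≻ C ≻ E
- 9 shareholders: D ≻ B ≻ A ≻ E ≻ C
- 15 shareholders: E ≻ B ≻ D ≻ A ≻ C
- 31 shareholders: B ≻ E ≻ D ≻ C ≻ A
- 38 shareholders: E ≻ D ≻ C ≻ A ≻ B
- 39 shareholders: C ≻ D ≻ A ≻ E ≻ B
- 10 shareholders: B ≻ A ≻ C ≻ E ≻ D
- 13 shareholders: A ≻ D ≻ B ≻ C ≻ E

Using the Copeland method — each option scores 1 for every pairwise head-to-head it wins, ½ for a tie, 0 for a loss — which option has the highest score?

E

B: beats C; loses to E, D, and A → score 1.
C: beats A; loses to B, E, and D → score 1.
E: beats B, C, D, and A → score 4.
D: beats B, C, and A; loses to E → score 3.
A: beats B; loses to C, E, and D → score 1.
E has the best pairwise record.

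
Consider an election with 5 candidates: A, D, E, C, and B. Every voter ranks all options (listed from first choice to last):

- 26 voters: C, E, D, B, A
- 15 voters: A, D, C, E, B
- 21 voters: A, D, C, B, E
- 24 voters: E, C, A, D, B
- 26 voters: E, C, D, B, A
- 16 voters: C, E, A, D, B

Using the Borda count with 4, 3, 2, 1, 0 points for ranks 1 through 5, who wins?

A: 26·0 + 15·4 + 21·4 + 24·2 + 26·0 + 16·2 = 224
D: 26·2 + 15·3 + 21·3 + 24·1 + 26·2 + 16·1 = 252
E: 26·3 + 15·1 + 21·0 + 24·4 + 26·4 + 16·3 = 341
C: 26·4 + 15·2 + 21·2 + 24·3 + 26·3 + 16·4 = 390
B: 26·1 + 15·0 + 21·1 + 24·0 + 26·1 + 16·0 = 73
C has the highest Borda score (390).

C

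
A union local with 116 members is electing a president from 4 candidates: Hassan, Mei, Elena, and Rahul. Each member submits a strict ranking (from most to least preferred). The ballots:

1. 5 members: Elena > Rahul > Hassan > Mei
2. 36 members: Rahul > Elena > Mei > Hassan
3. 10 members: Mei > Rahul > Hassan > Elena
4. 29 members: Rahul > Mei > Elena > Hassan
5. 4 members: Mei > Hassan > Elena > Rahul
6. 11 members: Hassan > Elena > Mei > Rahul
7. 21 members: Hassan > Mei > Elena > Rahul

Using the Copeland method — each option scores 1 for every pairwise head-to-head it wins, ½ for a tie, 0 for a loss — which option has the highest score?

Hassan: loses to Mei, Elena, and Rahul → score 0.
Mei: beats Hassan and Elena; loses to Rahul → score 2.
Elena: beats Hassan; loses to Mei and Rahul → score 1.
Rahul: beats Hassan, Mei, and Elena → score 3.
Rahul has the best pairwise record.

Rahul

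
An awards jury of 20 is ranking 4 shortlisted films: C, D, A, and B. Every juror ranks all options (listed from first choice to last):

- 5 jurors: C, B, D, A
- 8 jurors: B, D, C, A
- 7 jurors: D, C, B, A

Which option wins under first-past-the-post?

B

First-place votes: C 5, D 7, A 0, B 8.
B has the most first-place votes.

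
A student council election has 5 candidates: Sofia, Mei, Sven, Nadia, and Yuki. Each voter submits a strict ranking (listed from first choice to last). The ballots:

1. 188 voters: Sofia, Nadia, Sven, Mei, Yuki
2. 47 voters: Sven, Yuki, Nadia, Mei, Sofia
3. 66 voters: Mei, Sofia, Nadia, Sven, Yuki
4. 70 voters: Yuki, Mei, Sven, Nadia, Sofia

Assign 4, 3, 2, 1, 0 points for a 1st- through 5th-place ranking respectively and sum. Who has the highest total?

Sofia: 188·4 + 47·0 + 66·3 + 70·0 = 950
Mei: 188·1 + 47·1 + 66·4 + 70·3 = 709
Sven: 188·2 + 47·4 + 66·1 + 70·2 = 770
Nadia: 188·3 + 47·2 + 66·2 + 70·1 = 860
Yuki: 188·0 + 47·3 + 66·0 + 70·4 = 421
Sofia has the highest Borda score (950).

Sofia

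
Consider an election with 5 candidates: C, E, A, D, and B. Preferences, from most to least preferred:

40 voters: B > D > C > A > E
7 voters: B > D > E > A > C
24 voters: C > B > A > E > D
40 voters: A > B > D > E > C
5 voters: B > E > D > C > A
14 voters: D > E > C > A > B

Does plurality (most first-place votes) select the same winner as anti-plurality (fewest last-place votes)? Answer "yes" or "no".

Plurality — first-place votes: C 24, E 0, A 40, D 14, B 52. Winner: B.
Anti-plurality — last-place votes: C 47, E 40, A 5, D 24, B 14. Winner: A.
The two methods disagree.

no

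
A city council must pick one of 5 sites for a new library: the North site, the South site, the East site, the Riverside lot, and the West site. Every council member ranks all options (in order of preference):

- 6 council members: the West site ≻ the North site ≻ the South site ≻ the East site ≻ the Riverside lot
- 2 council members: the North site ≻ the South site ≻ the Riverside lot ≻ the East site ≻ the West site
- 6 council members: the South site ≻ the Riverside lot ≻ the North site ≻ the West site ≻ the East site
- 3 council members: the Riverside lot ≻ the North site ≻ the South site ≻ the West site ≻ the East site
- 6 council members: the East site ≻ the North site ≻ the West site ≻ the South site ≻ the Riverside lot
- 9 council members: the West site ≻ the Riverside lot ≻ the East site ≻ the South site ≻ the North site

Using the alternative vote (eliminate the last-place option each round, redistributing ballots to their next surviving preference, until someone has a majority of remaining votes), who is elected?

the West site

Round 1: the North site 2, the South site 6, the East site 6, the Riverside lot 3, the West site 15. Eliminate the North site.
Round 2: the South site 8, the East site 6, the Riverside lot 3, the West site 15. Eliminate the Riverside lot.
Round 3: the South site 11, the East site 6, the West site 15. Eliminate the East site.
Round 4: the South site 11, the West site 21. The West site has a majority.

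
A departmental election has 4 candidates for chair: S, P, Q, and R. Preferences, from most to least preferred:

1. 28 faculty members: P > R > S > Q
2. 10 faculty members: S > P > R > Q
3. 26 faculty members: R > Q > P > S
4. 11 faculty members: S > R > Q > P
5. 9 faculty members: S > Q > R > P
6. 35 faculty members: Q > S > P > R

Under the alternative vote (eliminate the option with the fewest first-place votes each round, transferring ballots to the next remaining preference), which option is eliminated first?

Round 1: S 30, P 28, Q 35, R 26. Eliminate R.

R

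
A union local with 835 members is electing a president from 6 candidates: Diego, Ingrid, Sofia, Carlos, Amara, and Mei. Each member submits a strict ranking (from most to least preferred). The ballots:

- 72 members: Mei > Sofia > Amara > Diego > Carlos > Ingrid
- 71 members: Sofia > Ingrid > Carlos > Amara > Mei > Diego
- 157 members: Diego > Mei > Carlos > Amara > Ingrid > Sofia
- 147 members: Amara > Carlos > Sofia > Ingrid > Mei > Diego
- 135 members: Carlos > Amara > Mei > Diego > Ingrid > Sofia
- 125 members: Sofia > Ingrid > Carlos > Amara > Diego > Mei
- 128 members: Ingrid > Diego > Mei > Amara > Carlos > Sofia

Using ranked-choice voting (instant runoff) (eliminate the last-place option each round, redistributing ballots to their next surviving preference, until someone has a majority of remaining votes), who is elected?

Round 1: Diego 157, Ingrid 128, Sofia 196, Carlos 135, Amara 147, Mei 72. Eliminate Mei.
Round 2: Diego 157, Ingrid 128, Sofia 268, Carlos 135, Amara 147. Eliminate Ingrid.
Round 3: Diego 285, Sofia 268, Carlos 135, Amara 147. Eliminate Carlos.
Round 4: Diego 285, Sofia 268, Amara 282. Eliminate Sofia.
Round 5: Diego 285, Amara 550. Amara has a majority.

Amara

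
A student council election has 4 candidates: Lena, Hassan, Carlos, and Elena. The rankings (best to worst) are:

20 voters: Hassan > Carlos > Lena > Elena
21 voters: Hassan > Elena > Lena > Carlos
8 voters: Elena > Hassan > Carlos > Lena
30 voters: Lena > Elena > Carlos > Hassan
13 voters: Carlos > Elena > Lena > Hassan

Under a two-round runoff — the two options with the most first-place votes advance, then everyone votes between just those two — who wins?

Hassan

Round 1 first-place votes: Lena 30, Hassan 41, Carlos 13, Elena 8.
Hassan and Lena advance.
Runoff: Hassan is preferred to Lena by 49 voters; Lena by 43.
Hassan wins the runoff.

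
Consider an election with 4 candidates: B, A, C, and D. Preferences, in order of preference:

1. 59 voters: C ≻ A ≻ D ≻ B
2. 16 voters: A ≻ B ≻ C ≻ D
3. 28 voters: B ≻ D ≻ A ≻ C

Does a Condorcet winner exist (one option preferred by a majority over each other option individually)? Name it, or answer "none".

C

C vs B: 59–44 for C.
C vs A: 59–44 for C.
C vs D: 75–28 for C.
C beats every other option head-to-head.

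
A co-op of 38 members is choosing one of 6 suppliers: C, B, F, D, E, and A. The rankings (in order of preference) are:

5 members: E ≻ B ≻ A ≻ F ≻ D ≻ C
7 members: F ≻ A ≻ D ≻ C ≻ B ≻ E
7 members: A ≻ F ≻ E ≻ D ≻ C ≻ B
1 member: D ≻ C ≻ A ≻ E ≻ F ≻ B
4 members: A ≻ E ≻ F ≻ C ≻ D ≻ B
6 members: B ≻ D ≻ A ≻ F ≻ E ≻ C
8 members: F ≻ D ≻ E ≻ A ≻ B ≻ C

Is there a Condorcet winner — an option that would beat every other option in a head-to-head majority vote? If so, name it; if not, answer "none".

A vs C: 37–1 for A.
A vs B: 27–11 for A.
A vs F: 23–15 for A.
A vs D: 23–15 for A.
A vs E: 25–13 for A.
A beats every other option head-to-head.

A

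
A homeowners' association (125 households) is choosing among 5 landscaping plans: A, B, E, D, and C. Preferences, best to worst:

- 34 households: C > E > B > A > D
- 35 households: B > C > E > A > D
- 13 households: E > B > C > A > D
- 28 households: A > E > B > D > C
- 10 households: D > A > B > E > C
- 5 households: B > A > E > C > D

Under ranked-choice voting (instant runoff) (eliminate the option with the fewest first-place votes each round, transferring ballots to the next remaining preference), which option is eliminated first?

Round 1: A 28, B 40, E 13, D 10, C 34. Eliminate D.

D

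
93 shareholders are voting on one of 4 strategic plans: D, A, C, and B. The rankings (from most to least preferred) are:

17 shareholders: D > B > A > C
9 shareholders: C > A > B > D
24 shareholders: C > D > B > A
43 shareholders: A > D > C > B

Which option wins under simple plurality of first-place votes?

First-place votes: D 17, A 43, C 33, B 0.
A has the most first-place votes.

A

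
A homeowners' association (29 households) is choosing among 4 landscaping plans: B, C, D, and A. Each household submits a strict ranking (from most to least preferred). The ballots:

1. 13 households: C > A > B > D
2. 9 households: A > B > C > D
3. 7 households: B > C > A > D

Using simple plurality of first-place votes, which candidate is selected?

First-place votes: B 7, C 13, D 0, A 9.
C has the most first-place votes.

C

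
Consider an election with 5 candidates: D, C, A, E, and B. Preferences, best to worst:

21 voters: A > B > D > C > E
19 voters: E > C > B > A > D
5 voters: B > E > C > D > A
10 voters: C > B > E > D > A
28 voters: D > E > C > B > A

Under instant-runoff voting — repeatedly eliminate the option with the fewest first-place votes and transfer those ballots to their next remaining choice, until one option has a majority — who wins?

Round 1: D 28, C 10, A 21, E 19, B 5. Eliminate B.
Round 2: D 28, C 10, A 21, E 24. Eliminate C.
Round 3: D 28, A 21, E 34. Eliminate A.
Round 4: D 49, E 34. D has a majority.

D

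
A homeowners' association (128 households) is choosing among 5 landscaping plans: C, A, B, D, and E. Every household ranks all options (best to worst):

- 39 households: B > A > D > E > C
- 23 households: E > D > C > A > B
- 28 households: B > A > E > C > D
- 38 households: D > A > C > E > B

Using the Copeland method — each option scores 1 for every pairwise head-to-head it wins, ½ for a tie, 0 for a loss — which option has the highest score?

B

C: loses to A, B, D, and E → score 0.
A: beats C, D, and E; loses to B → score 3.
B: beats C, A, D, and E → score 4.
D: beats C and E; loses to A and B → score 2.
E: beats C; loses to A, B, and D → score 1.
B has the best pairwise record.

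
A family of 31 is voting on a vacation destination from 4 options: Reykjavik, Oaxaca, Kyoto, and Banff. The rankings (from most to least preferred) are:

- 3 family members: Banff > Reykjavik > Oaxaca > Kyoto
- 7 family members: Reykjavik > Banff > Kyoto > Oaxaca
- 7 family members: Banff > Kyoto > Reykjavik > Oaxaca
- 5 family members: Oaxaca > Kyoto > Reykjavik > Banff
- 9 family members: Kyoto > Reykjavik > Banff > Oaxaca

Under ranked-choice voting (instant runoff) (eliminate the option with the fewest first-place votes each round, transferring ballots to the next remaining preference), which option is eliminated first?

Round 1: Reykjavik 7, Oaxaca 5, Kyoto 9, Banff 10. Eliminate Oaxaca.

Oaxaca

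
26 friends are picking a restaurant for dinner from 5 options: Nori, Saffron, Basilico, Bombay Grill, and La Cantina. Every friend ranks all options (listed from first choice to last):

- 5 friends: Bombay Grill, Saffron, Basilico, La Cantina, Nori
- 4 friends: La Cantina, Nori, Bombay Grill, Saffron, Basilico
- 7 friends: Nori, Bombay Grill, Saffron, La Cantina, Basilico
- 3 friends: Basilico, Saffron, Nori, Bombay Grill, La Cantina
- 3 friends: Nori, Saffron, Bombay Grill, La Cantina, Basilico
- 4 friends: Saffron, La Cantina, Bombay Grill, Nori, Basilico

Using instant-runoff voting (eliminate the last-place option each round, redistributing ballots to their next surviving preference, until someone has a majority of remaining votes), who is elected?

Round 1: Nori 10, Saffron 4, Basilico 3, Bombay Grill 5, La Cantina 4. Eliminate Basilico.
Round 2: Nori 10, Saffron 7, Bombay Grill 5, La Cantina 4. Eliminate La Cantina.
Round 3: Nori 14, Saffron 7, Bombay Grill 5. Nori has a majority.

Nori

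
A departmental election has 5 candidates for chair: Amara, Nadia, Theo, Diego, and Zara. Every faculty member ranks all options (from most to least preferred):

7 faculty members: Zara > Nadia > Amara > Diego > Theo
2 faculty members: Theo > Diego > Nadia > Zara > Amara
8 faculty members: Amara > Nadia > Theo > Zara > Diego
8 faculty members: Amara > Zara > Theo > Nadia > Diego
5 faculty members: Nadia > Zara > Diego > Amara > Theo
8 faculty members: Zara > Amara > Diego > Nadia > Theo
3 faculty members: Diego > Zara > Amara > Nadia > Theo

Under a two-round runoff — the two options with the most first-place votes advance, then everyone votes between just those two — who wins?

Zara

Round 1 first-place votes: Amara 16, Nadia 5, Theo 2, Diego 3, Zara 15.
Amara and Zara advance.
Runoff: Amara is preferred to Zara by 16 voters; Zara by 25.
Zara wins the runoff.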